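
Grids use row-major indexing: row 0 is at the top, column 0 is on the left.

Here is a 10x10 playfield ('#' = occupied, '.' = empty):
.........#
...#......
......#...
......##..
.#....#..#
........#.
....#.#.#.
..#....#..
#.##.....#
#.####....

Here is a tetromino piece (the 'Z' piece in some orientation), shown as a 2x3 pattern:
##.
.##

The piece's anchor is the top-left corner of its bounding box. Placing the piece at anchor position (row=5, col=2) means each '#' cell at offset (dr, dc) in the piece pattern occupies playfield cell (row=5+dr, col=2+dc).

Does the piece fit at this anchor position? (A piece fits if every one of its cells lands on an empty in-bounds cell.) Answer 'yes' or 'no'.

Check each piece cell at anchor (5, 2):
  offset (0,0) -> (5,2): empty -> OK
  offset (0,1) -> (5,3): empty -> OK
  offset (1,1) -> (6,3): empty -> OK
  offset (1,2) -> (6,4): occupied ('#') -> FAIL
All cells valid: no

Answer: no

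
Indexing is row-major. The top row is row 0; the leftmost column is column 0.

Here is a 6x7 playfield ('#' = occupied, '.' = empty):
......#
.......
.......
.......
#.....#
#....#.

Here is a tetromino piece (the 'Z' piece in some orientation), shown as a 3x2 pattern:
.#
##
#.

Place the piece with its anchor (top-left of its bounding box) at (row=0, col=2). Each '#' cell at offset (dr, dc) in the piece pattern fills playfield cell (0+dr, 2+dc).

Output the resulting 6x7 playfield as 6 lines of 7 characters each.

Fill (0+0,2+1) = (0,3)
Fill (0+1,2+0) = (1,2)
Fill (0+1,2+1) = (1,3)
Fill (0+2,2+0) = (2,2)

Answer: ...#..#
..##...
..#....
.......
#.....#
#....#.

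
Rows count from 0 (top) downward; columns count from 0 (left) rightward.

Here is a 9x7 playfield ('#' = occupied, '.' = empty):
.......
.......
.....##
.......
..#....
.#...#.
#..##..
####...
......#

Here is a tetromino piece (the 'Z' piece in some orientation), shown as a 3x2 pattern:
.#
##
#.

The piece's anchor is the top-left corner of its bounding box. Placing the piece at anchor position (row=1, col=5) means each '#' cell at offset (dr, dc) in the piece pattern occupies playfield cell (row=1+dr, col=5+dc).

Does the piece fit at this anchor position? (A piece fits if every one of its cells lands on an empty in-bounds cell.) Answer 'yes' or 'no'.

Check each piece cell at anchor (1, 5):
  offset (0,1) -> (1,6): empty -> OK
  offset (1,0) -> (2,5): occupied ('#') -> FAIL
  offset (1,1) -> (2,6): occupied ('#') -> FAIL
  offset (2,0) -> (3,5): empty -> OK
All cells valid: no

Answer: no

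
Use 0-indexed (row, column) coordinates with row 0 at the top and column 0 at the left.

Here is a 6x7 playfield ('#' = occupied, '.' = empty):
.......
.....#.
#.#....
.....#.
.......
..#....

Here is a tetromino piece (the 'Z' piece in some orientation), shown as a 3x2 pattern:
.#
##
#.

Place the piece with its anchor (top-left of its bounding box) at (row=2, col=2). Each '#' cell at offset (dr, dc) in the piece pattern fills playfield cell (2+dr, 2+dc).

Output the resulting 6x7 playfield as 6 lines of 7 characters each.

Fill (2+0,2+1) = (2,3)
Fill (2+1,2+0) = (3,2)
Fill (2+1,2+1) = (3,3)
Fill (2+2,2+0) = (4,2)

Answer: .......
.....#.
#.##...
..##.#.
..#....
..#....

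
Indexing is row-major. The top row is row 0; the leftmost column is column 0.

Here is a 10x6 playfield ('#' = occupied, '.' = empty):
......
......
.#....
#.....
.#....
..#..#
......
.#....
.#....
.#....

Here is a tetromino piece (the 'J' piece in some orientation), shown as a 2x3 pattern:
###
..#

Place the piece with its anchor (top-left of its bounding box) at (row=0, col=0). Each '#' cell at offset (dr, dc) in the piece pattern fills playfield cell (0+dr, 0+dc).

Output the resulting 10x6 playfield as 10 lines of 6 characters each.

Fill (0+0,0+0) = (0,0)
Fill (0+0,0+1) = (0,1)
Fill (0+0,0+2) = (0,2)
Fill (0+1,0+2) = (1,2)

Answer: ###...
..#...
.#....
#.....
.#....
..#..#
......
.#....
.#....
.#....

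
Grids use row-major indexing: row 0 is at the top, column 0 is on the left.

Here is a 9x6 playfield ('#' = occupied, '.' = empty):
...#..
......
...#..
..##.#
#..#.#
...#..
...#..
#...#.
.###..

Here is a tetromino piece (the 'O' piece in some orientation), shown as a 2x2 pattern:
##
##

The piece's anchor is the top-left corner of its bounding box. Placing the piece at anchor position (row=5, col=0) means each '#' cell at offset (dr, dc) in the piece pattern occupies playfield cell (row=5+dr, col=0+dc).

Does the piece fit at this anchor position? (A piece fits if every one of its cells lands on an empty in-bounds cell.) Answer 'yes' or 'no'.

Answer: yes

Derivation:
Check each piece cell at anchor (5, 0):
  offset (0,0) -> (5,0): empty -> OK
  offset (0,1) -> (5,1): empty -> OK
  offset (1,0) -> (6,0): empty -> OK
  offset (1,1) -> (6,1): empty -> OK
All cells valid: yes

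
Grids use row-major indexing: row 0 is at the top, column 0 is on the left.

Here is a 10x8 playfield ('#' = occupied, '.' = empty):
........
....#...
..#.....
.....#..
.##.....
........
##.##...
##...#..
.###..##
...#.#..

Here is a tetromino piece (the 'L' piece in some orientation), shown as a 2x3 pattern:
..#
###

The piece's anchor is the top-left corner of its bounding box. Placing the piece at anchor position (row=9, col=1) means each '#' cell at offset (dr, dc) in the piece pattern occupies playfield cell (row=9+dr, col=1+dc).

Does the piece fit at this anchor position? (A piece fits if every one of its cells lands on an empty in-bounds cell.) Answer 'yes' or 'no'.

Answer: no

Derivation:
Check each piece cell at anchor (9, 1):
  offset (0,2) -> (9,3): occupied ('#') -> FAIL
  offset (1,0) -> (10,1): out of bounds -> FAIL
  offset (1,1) -> (10,2): out of bounds -> FAIL
  offset (1,2) -> (10,3): out of bounds -> FAIL
All cells valid: no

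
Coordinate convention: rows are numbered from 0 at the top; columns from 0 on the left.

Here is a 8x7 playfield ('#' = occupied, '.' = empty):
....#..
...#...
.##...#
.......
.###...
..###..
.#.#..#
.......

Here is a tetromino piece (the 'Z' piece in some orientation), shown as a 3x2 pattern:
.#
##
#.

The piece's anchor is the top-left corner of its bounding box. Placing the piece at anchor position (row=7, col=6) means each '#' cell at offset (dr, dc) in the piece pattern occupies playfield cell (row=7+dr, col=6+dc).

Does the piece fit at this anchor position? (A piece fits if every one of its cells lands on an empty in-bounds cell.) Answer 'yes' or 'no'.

Check each piece cell at anchor (7, 6):
  offset (0,1) -> (7,7): out of bounds -> FAIL
  offset (1,0) -> (8,6): out of bounds -> FAIL
  offset (1,1) -> (8,7): out of bounds -> FAIL
  offset (2,0) -> (9,6): out of bounds -> FAIL
All cells valid: no

Answer: no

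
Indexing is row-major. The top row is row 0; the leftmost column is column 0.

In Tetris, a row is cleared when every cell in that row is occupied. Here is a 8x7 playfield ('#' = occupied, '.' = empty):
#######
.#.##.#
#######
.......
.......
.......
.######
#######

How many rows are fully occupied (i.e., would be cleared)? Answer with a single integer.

Answer: 3

Derivation:
Check each row:
  row 0: 0 empty cells -> FULL (clear)
  row 1: 3 empty cells -> not full
  row 2: 0 empty cells -> FULL (clear)
  row 3: 7 empty cells -> not full
  row 4: 7 empty cells -> not full
  row 5: 7 empty cells -> not full
  row 6: 1 empty cell -> not full
  row 7: 0 empty cells -> FULL (clear)
Total rows cleared: 3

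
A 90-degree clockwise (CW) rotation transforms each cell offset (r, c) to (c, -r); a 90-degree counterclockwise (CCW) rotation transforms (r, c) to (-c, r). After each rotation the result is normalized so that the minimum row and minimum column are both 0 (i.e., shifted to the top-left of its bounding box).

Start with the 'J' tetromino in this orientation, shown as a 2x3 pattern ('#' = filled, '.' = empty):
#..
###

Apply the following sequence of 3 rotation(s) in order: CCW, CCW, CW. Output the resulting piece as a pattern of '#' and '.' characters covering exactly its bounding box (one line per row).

Start:
#..
###
After rotation 1 (CCW):
.#
.#
##
After rotation 2 (CCW):
###
..#
After rotation 3 (CW):
.#
.#
##

Answer: .#
.#
##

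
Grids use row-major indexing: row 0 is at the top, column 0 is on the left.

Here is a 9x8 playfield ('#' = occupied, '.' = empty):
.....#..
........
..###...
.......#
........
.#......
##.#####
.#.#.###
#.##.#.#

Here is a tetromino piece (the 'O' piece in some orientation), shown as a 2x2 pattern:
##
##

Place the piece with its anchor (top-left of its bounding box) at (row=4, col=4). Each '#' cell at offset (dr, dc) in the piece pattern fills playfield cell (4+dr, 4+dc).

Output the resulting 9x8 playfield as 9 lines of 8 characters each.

Answer: .....#..
........
..###...
.......#
....##..
.#..##..
##.#####
.#.#.###
#.##.#.#

Derivation:
Fill (4+0,4+0) = (4,4)
Fill (4+0,4+1) = (4,5)
Fill (4+1,4+0) = (5,4)
Fill (4+1,4+1) = (5,5)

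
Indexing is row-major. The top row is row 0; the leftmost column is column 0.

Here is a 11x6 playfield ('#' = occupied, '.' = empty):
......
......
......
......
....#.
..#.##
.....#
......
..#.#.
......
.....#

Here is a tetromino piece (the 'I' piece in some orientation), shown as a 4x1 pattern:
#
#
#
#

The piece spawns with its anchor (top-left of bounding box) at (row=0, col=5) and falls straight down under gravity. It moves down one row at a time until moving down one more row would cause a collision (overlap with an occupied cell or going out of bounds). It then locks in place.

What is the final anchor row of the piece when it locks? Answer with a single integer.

Spawn at (row=0, col=5). Try each row:
  row 0: fits
  row 1: fits
  row 2: blocked -> lock at row 1

Answer: 1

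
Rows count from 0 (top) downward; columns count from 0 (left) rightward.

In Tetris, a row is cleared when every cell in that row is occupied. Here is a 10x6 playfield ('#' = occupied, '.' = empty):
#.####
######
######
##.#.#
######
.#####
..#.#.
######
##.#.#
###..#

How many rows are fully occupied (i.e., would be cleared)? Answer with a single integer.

Answer: 4

Derivation:
Check each row:
  row 0: 1 empty cell -> not full
  row 1: 0 empty cells -> FULL (clear)
  row 2: 0 empty cells -> FULL (clear)
  row 3: 2 empty cells -> not full
  row 4: 0 empty cells -> FULL (clear)
  row 5: 1 empty cell -> not full
  row 6: 4 empty cells -> not full
  row 7: 0 empty cells -> FULL (clear)
  row 8: 2 empty cells -> not full
  row 9: 2 empty cells -> not full
Total rows cleared: 4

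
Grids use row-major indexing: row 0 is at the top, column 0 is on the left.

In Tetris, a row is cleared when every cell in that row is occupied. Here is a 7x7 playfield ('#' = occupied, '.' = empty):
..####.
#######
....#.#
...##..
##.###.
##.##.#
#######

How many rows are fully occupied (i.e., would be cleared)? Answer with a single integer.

Check each row:
  row 0: 3 empty cells -> not full
  row 1: 0 empty cells -> FULL (clear)
  row 2: 5 empty cells -> not full
  row 3: 5 empty cells -> not full
  row 4: 2 empty cells -> not full
  row 5: 2 empty cells -> not full
  row 6: 0 empty cells -> FULL (clear)
Total rows cleared: 2

Answer: 2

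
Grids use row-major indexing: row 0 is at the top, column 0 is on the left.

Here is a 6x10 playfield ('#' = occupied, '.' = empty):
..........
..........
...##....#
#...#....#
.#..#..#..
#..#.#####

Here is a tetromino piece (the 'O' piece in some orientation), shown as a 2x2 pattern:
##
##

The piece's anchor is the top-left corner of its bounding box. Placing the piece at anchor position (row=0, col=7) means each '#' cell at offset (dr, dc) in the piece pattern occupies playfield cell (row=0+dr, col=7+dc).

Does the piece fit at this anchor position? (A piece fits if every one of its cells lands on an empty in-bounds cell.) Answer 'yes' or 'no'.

Answer: yes

Derivation:
Check each piece cell at anchor (0, 7):
  offset (0,0) -> (0,7): empty -> OK
  offset (0,1) -> (0,8): empty -> OK
  offset (1,0) -> (1,7): empty -> OK
  offset (1,1) -> (1,8): empty -> OK
All cells valid: yes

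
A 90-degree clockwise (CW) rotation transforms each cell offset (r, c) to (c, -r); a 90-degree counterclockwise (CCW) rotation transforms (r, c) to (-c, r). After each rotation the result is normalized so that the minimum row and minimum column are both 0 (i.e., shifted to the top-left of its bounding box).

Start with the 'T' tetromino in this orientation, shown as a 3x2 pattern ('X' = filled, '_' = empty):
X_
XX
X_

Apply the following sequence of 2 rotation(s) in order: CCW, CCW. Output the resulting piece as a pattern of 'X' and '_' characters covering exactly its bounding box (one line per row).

Answer: _X
XX
_X

Derivation:
Start:
X_
XX
X_
After rotation 1 (CCW):
_X_
XXX
After rotation 2 (CCW):
_X
XX
_X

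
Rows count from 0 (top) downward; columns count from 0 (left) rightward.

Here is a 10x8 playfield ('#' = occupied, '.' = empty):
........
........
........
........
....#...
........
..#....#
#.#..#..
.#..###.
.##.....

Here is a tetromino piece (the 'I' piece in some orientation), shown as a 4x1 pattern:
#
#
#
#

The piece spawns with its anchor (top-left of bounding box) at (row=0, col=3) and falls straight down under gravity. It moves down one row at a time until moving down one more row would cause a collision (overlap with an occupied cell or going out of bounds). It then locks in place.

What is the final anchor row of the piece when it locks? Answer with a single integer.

Spawn at (row=0, col=3). Try each row:
  row 0: fits
  row 1: fits
  row 2: fits
  row 3: fits
  row 4: fits
  row 5: fits
  row 6: fits
  row 7: blocked -> lock at row 6

Answer: 6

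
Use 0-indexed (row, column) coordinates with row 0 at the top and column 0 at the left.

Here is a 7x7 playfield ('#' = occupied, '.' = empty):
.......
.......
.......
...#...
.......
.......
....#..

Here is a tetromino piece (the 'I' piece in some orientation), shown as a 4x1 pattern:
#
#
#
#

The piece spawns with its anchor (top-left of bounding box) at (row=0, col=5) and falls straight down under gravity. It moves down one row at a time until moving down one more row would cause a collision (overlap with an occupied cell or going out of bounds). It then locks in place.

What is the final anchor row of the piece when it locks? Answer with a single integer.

Answer: 3

Derivation:
Spawn at (row=0, col=5). Try each row:
  row 0: fits
  row 1: fits
  row 2: fits
  row 3: fits
  row 4: blocked -> lock at row 3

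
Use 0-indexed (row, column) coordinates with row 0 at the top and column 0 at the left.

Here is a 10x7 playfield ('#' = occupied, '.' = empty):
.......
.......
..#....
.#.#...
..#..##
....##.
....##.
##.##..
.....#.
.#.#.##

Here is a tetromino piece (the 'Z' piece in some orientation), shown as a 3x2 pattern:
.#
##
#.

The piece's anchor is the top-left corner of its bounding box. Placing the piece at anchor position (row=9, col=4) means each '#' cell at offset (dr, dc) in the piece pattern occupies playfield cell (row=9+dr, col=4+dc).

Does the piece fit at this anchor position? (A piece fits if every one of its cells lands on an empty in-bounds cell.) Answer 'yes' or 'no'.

Answer: no

Derivation:
Check each piece cell at anchor (9, 4):
  offset (0,1) -> (9,5): occupied ('#') -> FAIL
  offset (1,0) -> (10,4): out of bounds -> FAIL
  offset (1,1) -> (10,5): out of bounds -> FAIL
  offset (2,0) -> (11,4): out of bounds -> FAIL
All cells valid: no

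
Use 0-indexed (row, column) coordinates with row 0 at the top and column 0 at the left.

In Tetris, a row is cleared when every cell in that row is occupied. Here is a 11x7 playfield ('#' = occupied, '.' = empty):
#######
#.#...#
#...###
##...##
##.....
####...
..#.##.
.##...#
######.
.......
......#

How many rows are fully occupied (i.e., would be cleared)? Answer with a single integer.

Answer: 1

Derivation:
Check each row:
  row 0: 0 empty cells -> FULL (clear)
  row 1: 4 empty cells -> not full
  row 2: 3 empty cells -> not full
  row 3: 3 empty cells -> not full
  row 4: 5 empty cells -> not full
  row 5: 3 empty cells -> not full
  row 6: 4 empty cells -> not full
  row 7: 4 empty cells -> not full
  row 8: 1 empty cell -> not full
  row 9: 7 empty cells -> not full
  row 10: 6 empty cells -> not full
Total rows cleared: 1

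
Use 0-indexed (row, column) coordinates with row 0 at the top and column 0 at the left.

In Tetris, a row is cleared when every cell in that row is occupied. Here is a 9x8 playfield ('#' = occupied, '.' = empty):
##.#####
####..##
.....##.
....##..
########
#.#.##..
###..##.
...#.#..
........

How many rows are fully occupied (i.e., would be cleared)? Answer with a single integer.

Check each row:
  row 0: 1 empty cell -> not full
  row 1: 2 empty cells -> not full
  row 2: 6 empty cells -> not full
  row 3: 6 empty cells -> not full
  row 4: 0 empty cells -> FULL (clear)
  row 5: 4 empty cells -> not full
  row 6: 3 empty cells -> not full
  row 7: 6 empty cells -> not full
  row 8: 8 empty cells -> not full
Total rows cleared: 1

Answer: 1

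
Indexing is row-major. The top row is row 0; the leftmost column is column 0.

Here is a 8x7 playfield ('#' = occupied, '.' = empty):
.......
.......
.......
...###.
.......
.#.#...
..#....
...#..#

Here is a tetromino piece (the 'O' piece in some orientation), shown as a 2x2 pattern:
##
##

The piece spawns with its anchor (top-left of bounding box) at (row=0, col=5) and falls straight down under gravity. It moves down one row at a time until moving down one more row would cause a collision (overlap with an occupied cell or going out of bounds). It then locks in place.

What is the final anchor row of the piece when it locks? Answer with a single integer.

Answer: 1

Derivation:
Spawn at (row=0, col=5). Try each row:
  row 0: fits
  row 1: fits
  row 2: blocked -> lock at row 1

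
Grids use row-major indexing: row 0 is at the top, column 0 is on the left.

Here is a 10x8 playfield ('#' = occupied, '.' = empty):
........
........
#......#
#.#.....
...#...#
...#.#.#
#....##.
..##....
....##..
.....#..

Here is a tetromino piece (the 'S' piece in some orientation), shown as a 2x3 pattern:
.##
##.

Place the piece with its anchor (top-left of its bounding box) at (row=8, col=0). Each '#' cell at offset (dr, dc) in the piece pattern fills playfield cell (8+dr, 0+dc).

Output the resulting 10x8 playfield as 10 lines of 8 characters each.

Answer: ........
........
#......#
#.#.....
...#...#
...#.#.#
#....##.
..##....
.##.##..
##...#..

Derivation:
Fill (8+0,0+1) = (8,1)
Fill (8+0,0+2) = (8,2)
Fill (8+1,0+0) = (9,0)
Fill (8+1,0+1) = (9,1)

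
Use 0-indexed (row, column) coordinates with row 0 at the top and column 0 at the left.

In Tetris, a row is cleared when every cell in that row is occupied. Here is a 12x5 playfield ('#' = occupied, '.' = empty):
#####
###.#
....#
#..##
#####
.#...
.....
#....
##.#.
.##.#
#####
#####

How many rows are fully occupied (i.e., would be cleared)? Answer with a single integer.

Answer: 4

Derivation:
Check each row:
  row 0: 0 empty cells -> FULL (clear)
  row 1: 1 empty cell -> not full
  row 2: 4 empty cells -> not full
  row 3: 2 empty cells -> not full
  row 4: 0 empty cells -> FULL (clear)
  row 5: 4 empty cells -> not full
  row 6: 5 empty cells -> not full
  row 7: 4 empty cells -> not full
  row 8: 2 empty cells -> not full
  row 9: 2 empty cells -> not full
  row 10: 0 empty cells -> FULL (clear)
  row 11: 0 empty cells -> FULL (clear)
Total rows cleared: 4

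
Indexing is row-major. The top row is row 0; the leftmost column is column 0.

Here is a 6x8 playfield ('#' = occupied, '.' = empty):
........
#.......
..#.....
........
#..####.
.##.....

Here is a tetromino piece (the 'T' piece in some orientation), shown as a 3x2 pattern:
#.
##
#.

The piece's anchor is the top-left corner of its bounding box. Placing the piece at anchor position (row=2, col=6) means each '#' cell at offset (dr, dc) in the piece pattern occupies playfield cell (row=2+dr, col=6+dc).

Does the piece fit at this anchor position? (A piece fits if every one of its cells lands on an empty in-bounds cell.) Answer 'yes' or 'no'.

Answer: no

Derivation:
Check each piece cell at anchor (2, 6):
  offset (0,0) -> (2,6): empty -> OK
  offset (1,0) -> (3,6): empty -> OK
  offset (1,1) -> (3,7): empty -> OK
  offset (2,0) -> (4,6): occupied ('#') -> FAIL
All cells valid: no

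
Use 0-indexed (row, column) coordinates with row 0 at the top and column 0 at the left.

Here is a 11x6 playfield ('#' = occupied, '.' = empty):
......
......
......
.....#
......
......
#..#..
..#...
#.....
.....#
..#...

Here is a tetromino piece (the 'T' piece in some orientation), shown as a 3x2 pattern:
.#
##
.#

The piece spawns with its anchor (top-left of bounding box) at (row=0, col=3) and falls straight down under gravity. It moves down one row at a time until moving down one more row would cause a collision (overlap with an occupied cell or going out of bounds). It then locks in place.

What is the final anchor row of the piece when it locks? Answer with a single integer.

Answer: 4

Derivation:
Spawn at (row=0, col=3). Try each row:
  row 0: fits
  row 1: fits
  row 2: fits
  row 3: fits
  row 4: fits
  row 5: blocked -> lock at row 4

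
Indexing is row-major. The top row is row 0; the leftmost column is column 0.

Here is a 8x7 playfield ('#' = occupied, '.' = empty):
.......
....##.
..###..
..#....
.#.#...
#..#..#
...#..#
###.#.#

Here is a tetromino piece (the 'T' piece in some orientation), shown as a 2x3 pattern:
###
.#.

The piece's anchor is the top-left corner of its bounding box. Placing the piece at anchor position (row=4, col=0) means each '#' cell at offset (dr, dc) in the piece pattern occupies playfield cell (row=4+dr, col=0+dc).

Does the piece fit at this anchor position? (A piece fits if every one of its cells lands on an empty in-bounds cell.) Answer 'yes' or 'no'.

Check each piece cell at anchor (4, 0):
  offset (0,0) -> (4,0): empty -> OK
  offset (0,1) -> (4,1): occupied ('#') -> FAIL
  offset (0,2) -> (4,2): empty -> OK
  offset (1,1) -> (5,1): empty -> OK
All cells valid: no

Answer: no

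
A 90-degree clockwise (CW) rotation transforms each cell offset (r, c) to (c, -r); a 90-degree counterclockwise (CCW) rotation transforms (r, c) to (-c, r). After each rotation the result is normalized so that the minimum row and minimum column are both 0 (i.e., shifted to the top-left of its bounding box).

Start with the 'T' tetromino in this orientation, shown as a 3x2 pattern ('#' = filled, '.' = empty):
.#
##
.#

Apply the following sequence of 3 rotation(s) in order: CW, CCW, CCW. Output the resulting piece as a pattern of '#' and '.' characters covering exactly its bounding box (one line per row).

Answer: ###
.#.

Derivation:
Start:
.#
##
.#
After rotation 1 (CW):
.#.
###
After rotation 2 (CCW):
.#
##
.#
After rotation 3 (CCW):
###
.#.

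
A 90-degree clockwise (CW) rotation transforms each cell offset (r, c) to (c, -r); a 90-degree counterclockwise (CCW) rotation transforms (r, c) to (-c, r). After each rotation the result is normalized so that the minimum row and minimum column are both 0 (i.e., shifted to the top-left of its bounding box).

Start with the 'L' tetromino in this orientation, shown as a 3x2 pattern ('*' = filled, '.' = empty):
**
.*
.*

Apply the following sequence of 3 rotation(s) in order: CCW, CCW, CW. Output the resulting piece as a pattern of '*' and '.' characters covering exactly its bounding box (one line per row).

Start:
**
.*
.*
After rotation 1 (CCW):
***
*..
After rotation 2 (CCW):
*.
*.
**
After rotation 3 (CW):
***
*..

Answer: ***
*..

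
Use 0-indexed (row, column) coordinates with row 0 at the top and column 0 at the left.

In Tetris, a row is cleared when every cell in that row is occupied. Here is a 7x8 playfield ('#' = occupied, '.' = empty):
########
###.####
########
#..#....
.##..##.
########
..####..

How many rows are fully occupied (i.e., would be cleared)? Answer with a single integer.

Answer: 3

Derivation:
Check each row:
  row 0: 0 empty cells -> FULL (clear)
  row 1: 1 empty cell -> not full
  row 2: 0 empty cells -> FULL (clear)
  row 3: 6 empty cells -> not full
  row 4: 4 empty cells -> not full
  row 5: 0 empty cells -> FULL (clear)
  row 6: 4 empty cells -> not full
Total rows cleared: 3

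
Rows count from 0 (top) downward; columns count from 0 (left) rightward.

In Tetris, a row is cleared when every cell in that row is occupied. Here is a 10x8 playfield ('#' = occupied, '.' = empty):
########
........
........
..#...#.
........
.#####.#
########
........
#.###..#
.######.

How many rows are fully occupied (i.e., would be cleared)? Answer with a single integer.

Check each row:
  row 0: 0 empty cells -> FULL (clear)
  row 1: 8 empty cells -> not full
  row 2: 8 empty cells -> not full
  row 3: 6 empty cells -> not full
  row 4: 8 empty cells -> not full
  row 5: 2 empty cells -> not full
  row 6: 0 empty cells -> FULL (clear)
  row 7: 8 empty cells -> not full
  row 8: 3 empty cells -> not full
  row 9: 2 empty cells -> not full
Total rows cleared: 2

Answer: 2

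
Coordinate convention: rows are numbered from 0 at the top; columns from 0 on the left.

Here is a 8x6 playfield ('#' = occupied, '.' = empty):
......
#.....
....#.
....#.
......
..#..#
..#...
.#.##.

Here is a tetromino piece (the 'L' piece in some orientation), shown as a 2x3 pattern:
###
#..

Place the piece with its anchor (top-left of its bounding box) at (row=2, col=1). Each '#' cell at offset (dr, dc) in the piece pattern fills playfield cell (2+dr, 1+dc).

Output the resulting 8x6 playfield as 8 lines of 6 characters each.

Fill (2+0,1+0) = (2,1)
Fill (2+0,1+1) = (2,2)
Fill (2+0,1+2) = (2,3)
Fill (2+1,1+0) = (3,1)

Answer: ......
#.....
.####.
.#..#.
......
..#..#
..#...
.#.##.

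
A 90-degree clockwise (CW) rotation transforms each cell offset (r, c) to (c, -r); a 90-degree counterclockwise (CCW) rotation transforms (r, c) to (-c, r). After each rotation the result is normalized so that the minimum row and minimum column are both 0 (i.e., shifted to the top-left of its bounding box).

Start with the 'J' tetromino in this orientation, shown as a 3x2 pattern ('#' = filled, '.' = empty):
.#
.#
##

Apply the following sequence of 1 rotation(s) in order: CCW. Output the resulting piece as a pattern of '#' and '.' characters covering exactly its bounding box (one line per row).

Start:
.#
.#
##
After rotation 1 (CCW):
###
..#

Answer: ###
..#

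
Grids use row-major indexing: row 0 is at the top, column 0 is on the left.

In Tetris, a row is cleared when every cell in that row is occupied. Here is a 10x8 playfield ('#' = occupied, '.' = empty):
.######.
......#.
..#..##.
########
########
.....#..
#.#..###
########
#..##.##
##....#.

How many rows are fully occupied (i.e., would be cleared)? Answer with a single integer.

Check each row:
  row 0: 2 empty cells -> not full
  row 1: 7 empty cells -> not full
  row 2: 5 empty cells -> not full
  row 3: 0 empty cells -> FULL (clear)
  row 4: 0 empty cells -> FULL (clear)
  row 5: 7 empty cells -> not full
  row 6: 3 empty cells -> not full
  row 7: 0 empty cells -> FULL (clear)
  row 8: 3 empty cells -> not full
  row 9: 5 empty cells -> not full
Total rows cleared: 3

Answer: 3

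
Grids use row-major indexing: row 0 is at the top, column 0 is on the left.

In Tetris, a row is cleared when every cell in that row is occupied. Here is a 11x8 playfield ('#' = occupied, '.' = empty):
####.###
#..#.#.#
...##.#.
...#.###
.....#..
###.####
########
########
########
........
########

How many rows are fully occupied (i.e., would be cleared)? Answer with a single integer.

Check each row:
  row 0: 1 empty cell -> not full
  row 1: 4 empty cells -> not full
  row 2: 5 empty cells -> not full
  row 3: 4 empty cells -> not full
  row 4: 7 empty cells -> not full
  row 5: 1 empty cell -> not full
  row 6: 0 empty cells -> FULL (clear)
  row 7: 0 empty cells -> FULL (clear)
  row 8: 0 empty cells -> FULL (clear)
  row 9: 8 empty cells -> not full
  row 10: 0 empty cells -> FULL (clear)
Total rows cleared: 4

Answer: 4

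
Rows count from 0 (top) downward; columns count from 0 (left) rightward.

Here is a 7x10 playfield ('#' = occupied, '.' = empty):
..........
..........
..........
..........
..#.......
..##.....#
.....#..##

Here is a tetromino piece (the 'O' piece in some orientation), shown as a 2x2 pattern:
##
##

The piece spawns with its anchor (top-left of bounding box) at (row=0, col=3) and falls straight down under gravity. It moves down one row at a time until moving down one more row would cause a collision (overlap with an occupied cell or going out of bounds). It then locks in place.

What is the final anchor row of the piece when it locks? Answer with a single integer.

Spawn at (row=0, col=3). Try each row:
  row 0: fits
  row 1: fits
  row 2: fits
  row 3: fits
  row 4: blocked -> lock at row 3

Answer: 3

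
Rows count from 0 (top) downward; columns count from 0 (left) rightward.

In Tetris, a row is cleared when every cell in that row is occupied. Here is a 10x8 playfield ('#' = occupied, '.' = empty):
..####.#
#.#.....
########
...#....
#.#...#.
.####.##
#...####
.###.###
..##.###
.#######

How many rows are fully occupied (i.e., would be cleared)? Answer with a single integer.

Check each row:
  row 0: 3 empty cells -> not full
  row 1: 6 empty cells -> not full
  row 2: 0 empty cells -> FULL (clear)
  row 3: 7 empty cells -> not full
  row 4: 5 empty cells -> not full
  row 5: 2 empty cells -> not full
  row 6: 3 empty cells -> not full
  row 7: 2 empty cells -> not full
  row 8: 3 empty cells -> not full
  row 9: 1 empty cell -> not full
Total rows cleared: 1

Answer: 1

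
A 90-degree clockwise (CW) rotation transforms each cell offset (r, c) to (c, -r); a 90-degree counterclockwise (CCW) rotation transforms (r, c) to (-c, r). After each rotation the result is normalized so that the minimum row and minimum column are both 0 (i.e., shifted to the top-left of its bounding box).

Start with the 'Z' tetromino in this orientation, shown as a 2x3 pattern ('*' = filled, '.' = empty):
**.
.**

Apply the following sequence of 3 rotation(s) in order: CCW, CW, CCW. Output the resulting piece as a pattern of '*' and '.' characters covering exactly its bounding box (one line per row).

Answer: .*
**
*.

Derivation:
Start:
**.
.**
After rotation 1 (CCW):
.*
**
*.
After rotation 2 (CW):
**.
.**
After rotation 3 (CCW):
.*
**
*.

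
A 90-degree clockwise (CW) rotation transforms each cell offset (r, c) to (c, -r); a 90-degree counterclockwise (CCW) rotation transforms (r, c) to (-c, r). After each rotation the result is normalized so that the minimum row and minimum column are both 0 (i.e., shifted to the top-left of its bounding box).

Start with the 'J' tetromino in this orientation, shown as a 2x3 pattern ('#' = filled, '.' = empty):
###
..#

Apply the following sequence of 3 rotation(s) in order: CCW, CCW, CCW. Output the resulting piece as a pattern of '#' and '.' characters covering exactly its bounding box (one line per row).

Start:
###
..#
After rotation 1 (CCW):
##
#.
#.
After rotation 2 (CCW):
#..
###
After rotation 3 (CCW):
.#
.#
##

Answer: .#
.#
##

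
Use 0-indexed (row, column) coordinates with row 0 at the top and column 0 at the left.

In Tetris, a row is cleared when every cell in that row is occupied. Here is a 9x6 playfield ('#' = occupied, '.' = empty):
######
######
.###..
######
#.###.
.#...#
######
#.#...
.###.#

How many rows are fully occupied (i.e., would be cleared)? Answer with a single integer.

Check each row:
  row 0: 0 empty cells -> FULL (clear)
  row 1: 0 empty cells -> FULL (clear)
  row 2: 3 empty cells -> not full
  row 3: 0 empty cells -> FULL (clear)
  row 4: 2 empty cells -> not full
  row 5: 4 empty cells -> not full
  row 6: 0 empty cells -> FULL (clear)
  row 7: 4 empty cells -> not full
  row 8: 2 empty cells -> not full
Total rows cleared: 4

Answer: 4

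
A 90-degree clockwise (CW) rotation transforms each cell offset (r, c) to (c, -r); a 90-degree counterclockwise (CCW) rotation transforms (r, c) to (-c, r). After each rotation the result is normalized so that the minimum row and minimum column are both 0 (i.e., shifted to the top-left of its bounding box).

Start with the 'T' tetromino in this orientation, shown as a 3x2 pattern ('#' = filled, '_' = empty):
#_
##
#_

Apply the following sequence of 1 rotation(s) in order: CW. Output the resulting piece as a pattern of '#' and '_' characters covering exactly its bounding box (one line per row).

Answer: ###
_#_

Derivation:
Start:
#_
##
#_
After rotation 1 (CW):
###
_#_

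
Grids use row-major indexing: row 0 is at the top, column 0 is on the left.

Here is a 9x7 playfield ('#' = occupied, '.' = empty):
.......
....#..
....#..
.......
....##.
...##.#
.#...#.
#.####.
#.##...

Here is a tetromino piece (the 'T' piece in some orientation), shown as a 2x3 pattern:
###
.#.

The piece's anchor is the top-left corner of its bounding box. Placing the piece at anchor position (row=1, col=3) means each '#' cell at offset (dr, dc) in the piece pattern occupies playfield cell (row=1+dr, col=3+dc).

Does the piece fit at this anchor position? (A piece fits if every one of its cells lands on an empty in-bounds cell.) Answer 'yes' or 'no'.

Answer: no

Derivation:
Check each piece cell at anchor (1, 3):
  offset (0,0) -> (1,3): empty -> OK
  offset (0,1) -> (1,4): occupied ('#') -> FAIL
  offset (0,2) -> (1,5): empty -> OK
  offset (1,1) -> (2,4): occupied ('#') -> FAIL
All cells valid: no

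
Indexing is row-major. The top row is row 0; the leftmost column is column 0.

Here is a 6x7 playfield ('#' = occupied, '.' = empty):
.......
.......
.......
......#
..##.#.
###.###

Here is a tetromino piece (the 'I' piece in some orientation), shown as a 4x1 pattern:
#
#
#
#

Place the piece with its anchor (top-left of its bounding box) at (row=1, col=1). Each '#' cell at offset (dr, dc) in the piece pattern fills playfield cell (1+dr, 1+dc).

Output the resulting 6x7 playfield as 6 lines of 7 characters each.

Answer: .......
.#.....
.#.....
.#....#
.###.#.
###.###

Derivation:
Fill (1+0,1+0) = (1,1)
Fill (1+1,1+0) = (2,1)
Fill (1+2,1+0) = (3,1)
Fill (1+3,1+0) = (4,1)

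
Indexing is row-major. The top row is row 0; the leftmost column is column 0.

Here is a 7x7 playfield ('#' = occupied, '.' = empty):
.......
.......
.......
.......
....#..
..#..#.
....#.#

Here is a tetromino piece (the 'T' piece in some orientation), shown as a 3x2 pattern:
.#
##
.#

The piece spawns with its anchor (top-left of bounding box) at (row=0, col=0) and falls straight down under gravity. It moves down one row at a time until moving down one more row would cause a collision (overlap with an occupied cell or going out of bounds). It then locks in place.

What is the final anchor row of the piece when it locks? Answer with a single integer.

Answer: 4

Derivation:
Spawn at (row=0, col=0). Try each row:
  row 0: fits
  row 1: fits
  row 2: fits
  row 3: fits
  row 4: fits
  row 5: blocked -> lock at row 4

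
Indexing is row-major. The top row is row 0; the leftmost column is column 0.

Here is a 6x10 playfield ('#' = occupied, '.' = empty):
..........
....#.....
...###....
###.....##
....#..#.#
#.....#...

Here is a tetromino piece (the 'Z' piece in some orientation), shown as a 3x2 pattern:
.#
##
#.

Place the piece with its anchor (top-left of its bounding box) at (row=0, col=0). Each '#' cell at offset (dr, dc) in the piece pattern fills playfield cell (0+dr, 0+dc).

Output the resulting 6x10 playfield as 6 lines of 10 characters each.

Fill (0+0,0+1) = (0,1)
Fill (0+1,0+0) = (1,0)
Fill (0+1,0+1) = (1,1)
Fill (0+2,0+0) = (2,0)

Answer: .#........
##..#.....
#..###....
###.....##
....#..#.#
#.....#...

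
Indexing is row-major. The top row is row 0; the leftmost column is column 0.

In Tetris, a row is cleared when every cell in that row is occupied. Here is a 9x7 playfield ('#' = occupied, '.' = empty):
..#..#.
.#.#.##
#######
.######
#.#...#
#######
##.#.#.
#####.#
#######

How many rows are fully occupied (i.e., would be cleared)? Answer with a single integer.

Answer: 3

Derivation:
Check each row:
  row 0: 5 empty cells -> not full
  row 1: 3 empty cells -> not full
  row 2: 0 empty cells -> FULL (clear)
  row 3: 1 empty cell -> not full
  row 4: 4 empty cells -> not full
  row 5: 0 empty cells -> FULL (clear)
  row 6: 3 empty cells -> not full
  row 7: 1 empty cell -> not full
  row 8: 0 empty cells -> FULL (clear)
Total rows cleared: 3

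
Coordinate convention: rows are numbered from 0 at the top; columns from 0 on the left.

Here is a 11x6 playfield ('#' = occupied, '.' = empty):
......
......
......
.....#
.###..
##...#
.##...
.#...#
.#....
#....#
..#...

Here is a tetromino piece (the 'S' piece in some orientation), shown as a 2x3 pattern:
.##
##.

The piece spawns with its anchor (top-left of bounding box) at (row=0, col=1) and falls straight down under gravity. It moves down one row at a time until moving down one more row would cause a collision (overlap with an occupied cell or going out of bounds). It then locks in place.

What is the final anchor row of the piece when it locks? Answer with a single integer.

Spawn at (row=0, col=1). Try each row:
  row 0: fits
  row 1: fits
  row 2: fits
  row 3: blocked -> lock at row 2

Answer: 2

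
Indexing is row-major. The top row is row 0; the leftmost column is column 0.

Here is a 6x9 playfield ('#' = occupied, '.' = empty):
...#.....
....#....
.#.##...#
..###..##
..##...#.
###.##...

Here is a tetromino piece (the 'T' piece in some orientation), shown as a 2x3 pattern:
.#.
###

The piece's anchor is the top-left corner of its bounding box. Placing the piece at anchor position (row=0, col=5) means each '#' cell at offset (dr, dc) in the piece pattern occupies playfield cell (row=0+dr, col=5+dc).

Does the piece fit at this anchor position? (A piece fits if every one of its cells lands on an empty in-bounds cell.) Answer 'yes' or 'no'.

Check each piece cell at anchor (0, 5):
  offset (0,1) -> (0,6): empty -> OK
  offset (1,0) -> (1,5): empty -> OK
  offset (1,1) -> (1,6): empty -> OK
  offset (1,2) -> (1,7): empty -> OK
All cells valid: yes

Answer: yes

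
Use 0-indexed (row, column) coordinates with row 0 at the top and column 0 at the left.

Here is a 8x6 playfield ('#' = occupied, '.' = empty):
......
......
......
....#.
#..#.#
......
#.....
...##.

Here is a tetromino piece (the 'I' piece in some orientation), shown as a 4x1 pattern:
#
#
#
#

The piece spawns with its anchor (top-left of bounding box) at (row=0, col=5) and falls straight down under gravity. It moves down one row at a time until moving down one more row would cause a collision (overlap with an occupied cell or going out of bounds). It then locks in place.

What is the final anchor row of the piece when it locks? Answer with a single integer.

Answer: 0

Derivation:
Spawn at (row=0, col=5). Try each row:
  row 0: fits
  row 1: blocked -> lock at row 0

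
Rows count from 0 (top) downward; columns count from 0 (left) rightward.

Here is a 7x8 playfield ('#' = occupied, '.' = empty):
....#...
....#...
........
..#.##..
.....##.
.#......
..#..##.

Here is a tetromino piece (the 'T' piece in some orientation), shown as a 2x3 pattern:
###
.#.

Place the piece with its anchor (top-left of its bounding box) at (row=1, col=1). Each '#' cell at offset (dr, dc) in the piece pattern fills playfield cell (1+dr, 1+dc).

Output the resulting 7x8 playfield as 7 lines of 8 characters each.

Answer: ....#...
.####...
..#.....
..#.##..
.....##.
.#......
..#..##.

Derivation:
Fill (1+0,1+0) = (1,1)
Fill (1+0,1+1) = (1,2)
Fill (1+0,1+2) = (1,3)
Fill (1+1,1+1) = (2,2)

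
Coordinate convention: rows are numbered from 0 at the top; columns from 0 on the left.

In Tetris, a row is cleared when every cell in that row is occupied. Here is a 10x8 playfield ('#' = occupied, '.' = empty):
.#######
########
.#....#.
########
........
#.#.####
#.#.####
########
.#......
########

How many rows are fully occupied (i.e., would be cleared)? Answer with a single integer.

Answer: 4

Derivation:
Check each row:
  row 0: 1 empty cell -> not full
  row 1: 0 empty cells -> FULL (clear)
  row 2: 6 empty cells -> not full
  row 3: 0 empty cells -> FULL (clear)
  row 4: 8 empty cells -> not full
  row 5: 2 empty cells -> not full
  row 6: 2 empty cells -> not full
  row 7: 0 empty cells -> FULL (clear)
  row 8: 7 empty cells -> not full
  row 9: 0 empty cells -> FULL (clear)
Total rows cleared: 4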